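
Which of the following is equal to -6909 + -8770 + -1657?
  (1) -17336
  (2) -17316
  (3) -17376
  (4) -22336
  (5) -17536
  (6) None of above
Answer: 1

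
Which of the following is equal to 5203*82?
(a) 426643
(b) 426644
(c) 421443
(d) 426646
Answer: d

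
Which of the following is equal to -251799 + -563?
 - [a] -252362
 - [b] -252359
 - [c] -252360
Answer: a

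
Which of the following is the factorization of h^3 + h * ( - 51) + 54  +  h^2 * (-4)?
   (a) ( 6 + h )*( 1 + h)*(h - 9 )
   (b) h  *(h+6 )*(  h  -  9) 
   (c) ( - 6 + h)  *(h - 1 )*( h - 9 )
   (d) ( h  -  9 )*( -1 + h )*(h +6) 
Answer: d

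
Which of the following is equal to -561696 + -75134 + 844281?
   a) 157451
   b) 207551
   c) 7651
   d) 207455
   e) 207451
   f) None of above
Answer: e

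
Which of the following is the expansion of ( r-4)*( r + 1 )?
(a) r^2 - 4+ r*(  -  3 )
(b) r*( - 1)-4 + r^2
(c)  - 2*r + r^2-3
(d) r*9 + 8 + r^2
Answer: a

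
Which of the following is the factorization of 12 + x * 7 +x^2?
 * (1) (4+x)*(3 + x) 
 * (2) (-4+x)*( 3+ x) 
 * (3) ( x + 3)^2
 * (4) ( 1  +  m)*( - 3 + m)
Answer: 1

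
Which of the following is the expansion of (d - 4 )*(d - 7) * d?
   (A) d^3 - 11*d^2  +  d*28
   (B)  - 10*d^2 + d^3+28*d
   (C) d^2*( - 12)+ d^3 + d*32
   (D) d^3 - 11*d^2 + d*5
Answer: A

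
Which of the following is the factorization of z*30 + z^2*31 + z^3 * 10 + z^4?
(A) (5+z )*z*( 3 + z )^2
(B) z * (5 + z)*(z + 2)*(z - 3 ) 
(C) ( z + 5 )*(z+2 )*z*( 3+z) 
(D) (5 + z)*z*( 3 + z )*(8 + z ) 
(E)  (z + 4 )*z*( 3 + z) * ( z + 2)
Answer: C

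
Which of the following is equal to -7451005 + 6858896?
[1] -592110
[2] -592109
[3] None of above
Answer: 2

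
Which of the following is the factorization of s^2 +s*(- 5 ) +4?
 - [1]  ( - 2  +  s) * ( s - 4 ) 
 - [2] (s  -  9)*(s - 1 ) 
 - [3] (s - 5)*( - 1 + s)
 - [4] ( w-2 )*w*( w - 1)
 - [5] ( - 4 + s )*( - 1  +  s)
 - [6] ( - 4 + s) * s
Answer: 5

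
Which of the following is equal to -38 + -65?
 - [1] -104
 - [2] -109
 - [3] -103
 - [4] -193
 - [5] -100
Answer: 3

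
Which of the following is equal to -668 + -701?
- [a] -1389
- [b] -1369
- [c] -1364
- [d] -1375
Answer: b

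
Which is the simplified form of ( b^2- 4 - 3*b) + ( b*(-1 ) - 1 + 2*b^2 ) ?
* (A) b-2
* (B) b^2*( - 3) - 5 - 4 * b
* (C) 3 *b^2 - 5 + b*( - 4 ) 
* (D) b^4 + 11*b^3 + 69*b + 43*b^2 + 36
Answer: C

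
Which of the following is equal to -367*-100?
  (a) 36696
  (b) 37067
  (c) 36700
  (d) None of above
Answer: c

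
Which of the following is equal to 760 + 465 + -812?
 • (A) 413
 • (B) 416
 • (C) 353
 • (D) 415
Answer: A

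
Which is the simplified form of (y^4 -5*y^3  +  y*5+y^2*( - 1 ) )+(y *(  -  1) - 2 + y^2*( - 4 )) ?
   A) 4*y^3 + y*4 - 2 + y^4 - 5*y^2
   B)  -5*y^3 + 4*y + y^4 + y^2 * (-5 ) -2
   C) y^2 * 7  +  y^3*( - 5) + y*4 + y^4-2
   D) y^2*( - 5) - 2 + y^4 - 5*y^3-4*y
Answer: B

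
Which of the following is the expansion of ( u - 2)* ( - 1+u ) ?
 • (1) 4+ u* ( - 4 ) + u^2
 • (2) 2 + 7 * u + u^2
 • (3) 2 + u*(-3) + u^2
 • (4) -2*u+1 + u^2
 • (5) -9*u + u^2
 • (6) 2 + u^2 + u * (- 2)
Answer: 3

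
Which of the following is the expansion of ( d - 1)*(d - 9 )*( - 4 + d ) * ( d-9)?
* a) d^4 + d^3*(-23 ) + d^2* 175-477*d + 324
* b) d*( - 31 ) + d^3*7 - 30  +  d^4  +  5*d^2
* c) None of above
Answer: a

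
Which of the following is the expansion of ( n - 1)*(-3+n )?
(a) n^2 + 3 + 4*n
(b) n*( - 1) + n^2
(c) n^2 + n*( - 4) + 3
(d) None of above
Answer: c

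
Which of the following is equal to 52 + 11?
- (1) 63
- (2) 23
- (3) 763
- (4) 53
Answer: 1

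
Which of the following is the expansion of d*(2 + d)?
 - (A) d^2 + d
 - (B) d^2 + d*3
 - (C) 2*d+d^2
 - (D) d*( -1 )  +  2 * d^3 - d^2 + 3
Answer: C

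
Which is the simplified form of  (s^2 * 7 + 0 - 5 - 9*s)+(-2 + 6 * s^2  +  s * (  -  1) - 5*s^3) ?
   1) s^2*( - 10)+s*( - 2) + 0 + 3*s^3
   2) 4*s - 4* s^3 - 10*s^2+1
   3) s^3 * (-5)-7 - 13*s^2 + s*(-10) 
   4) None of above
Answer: 4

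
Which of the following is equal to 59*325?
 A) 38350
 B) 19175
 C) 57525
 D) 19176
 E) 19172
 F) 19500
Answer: B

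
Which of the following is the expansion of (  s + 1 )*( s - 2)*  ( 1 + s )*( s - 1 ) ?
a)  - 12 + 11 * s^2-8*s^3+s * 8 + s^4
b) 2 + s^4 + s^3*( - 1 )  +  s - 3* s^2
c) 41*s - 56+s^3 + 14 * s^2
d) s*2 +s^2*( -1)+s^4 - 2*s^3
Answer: b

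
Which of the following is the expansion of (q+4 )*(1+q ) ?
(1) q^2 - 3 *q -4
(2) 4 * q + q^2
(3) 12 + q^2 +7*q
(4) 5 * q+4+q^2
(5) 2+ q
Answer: 4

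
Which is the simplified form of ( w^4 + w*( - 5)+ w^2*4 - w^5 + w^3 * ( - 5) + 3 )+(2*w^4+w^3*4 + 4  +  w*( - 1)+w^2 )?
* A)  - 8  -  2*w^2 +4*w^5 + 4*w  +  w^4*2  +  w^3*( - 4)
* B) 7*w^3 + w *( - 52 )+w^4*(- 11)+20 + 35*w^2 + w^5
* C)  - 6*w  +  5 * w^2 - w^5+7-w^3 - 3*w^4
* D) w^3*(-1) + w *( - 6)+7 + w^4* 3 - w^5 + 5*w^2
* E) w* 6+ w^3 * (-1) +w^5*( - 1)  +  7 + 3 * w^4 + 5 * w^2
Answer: D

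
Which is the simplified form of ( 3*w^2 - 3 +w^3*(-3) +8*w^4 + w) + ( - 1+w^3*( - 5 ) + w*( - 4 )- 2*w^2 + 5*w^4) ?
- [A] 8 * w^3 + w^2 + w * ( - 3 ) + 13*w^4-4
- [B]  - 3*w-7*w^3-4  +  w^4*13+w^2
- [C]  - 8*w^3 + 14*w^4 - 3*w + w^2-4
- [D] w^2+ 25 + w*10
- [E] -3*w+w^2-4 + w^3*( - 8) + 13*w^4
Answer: E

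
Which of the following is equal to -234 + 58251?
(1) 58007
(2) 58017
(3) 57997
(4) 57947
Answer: 2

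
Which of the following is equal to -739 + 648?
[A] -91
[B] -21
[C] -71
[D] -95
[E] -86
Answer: A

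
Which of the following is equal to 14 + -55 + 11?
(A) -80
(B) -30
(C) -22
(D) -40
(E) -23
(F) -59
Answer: B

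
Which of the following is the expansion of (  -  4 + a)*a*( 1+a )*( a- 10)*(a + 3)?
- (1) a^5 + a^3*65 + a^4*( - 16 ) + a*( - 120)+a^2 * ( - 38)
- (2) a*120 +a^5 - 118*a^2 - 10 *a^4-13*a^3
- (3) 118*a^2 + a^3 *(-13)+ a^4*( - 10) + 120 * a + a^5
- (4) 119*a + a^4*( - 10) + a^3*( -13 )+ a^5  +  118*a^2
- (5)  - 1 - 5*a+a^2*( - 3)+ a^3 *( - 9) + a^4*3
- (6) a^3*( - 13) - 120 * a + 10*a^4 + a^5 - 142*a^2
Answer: 3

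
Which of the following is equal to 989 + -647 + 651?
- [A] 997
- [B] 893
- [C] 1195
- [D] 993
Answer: D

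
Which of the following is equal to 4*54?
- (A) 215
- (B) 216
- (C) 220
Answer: B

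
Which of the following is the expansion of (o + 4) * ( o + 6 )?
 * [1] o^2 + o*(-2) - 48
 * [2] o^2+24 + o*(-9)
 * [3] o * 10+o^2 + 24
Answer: 3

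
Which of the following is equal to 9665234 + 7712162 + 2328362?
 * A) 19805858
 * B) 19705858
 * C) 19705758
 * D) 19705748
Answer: C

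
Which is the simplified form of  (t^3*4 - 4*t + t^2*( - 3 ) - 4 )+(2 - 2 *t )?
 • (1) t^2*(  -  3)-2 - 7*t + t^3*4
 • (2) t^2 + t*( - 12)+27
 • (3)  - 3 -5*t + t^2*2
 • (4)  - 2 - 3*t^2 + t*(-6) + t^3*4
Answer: 4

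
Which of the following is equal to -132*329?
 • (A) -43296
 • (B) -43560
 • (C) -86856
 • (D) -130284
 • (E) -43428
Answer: E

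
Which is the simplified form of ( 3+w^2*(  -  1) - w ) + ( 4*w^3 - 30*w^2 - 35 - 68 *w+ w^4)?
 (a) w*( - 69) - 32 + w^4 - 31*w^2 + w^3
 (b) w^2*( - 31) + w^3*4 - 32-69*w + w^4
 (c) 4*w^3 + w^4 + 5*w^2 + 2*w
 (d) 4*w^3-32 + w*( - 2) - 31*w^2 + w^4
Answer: b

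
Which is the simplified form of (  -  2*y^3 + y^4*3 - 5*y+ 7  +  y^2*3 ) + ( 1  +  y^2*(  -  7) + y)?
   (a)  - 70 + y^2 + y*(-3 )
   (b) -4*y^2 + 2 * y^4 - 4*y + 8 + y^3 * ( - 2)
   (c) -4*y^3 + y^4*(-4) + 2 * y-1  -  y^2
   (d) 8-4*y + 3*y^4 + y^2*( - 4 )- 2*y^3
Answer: d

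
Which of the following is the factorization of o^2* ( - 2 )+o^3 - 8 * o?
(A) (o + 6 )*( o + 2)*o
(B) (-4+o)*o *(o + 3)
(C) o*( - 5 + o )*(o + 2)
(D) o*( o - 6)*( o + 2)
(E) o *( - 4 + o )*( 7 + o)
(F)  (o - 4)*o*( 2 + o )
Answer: F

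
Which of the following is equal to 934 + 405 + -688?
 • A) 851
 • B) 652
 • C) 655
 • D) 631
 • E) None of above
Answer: E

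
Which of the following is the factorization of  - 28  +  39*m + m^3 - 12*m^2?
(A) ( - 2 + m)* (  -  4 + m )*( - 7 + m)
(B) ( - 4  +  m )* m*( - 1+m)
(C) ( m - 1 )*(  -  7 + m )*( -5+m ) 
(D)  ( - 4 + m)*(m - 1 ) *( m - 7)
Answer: D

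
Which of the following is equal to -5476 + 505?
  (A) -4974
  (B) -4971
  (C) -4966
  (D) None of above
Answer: B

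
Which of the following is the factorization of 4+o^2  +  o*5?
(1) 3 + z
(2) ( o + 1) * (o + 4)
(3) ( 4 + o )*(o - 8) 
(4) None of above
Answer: 2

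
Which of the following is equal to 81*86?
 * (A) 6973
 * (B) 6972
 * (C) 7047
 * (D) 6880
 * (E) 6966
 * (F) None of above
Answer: E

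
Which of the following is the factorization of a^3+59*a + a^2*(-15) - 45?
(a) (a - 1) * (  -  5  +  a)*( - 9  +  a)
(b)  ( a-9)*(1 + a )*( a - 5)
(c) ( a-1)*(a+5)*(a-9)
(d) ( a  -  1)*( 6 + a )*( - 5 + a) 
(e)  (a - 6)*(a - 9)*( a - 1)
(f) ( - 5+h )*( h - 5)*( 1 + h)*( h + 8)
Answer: a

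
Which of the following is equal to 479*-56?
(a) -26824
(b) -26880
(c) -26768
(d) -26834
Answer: a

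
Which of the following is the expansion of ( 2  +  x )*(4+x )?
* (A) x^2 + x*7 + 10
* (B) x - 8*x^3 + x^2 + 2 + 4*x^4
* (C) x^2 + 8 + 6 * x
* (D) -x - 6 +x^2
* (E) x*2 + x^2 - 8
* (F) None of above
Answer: C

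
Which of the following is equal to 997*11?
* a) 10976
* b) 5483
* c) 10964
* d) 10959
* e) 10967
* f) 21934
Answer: e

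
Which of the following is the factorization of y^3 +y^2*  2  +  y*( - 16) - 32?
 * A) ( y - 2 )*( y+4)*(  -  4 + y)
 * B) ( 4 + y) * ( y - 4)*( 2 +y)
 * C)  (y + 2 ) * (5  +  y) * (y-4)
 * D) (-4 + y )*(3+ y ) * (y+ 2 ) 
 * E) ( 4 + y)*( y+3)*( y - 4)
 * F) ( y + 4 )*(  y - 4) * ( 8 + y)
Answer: B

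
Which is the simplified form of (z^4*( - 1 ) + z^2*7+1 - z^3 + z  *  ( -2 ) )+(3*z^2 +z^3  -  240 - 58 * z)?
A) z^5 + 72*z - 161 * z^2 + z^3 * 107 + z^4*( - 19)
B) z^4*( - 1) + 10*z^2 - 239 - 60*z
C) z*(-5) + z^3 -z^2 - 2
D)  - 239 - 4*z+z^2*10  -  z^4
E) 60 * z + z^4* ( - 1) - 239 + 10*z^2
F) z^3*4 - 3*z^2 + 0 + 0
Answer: B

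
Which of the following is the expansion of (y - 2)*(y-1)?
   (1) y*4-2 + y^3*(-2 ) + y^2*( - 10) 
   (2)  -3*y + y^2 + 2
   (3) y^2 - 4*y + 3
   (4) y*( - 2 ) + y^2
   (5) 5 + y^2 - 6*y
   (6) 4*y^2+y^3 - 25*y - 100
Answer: 2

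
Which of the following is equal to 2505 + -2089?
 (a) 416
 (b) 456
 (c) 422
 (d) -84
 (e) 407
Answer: a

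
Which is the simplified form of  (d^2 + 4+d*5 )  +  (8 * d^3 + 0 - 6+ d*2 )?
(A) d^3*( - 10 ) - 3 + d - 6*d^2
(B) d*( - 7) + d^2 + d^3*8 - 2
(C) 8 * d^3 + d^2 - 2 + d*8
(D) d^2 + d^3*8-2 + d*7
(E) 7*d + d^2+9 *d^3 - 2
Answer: D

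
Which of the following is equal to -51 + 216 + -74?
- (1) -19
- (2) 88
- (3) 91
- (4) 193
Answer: 3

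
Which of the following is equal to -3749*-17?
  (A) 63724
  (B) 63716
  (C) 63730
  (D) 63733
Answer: D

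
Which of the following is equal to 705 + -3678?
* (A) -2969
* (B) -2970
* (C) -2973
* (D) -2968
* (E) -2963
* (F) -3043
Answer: C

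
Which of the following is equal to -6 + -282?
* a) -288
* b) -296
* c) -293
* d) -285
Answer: a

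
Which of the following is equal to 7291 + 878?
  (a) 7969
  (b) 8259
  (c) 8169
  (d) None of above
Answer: c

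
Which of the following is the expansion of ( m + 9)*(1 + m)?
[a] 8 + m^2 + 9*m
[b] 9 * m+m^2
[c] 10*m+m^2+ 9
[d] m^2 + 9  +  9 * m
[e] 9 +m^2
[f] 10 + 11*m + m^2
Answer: c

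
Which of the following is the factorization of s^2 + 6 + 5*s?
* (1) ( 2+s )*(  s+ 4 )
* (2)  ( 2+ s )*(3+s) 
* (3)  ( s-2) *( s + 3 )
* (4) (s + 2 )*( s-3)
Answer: 2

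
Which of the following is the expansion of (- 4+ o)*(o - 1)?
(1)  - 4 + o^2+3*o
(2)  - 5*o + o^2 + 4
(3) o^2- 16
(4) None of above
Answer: 2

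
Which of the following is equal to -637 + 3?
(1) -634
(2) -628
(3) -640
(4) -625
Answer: 1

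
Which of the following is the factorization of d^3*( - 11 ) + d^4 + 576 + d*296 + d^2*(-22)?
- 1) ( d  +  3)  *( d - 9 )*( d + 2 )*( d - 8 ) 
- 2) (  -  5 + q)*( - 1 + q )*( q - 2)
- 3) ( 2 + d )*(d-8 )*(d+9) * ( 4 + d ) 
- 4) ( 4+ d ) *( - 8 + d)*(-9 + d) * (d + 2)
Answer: 4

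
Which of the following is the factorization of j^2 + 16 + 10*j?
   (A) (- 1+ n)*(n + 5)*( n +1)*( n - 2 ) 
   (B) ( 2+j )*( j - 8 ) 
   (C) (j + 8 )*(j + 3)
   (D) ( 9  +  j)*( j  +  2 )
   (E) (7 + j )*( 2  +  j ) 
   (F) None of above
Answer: F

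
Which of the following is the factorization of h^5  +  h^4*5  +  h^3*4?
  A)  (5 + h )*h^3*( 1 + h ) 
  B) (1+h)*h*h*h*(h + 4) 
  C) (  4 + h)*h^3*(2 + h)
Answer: B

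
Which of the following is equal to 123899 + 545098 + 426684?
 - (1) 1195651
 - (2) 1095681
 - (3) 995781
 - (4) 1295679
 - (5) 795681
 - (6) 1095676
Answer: 2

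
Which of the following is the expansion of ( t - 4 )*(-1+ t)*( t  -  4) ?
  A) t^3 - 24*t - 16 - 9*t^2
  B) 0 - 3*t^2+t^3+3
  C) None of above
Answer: C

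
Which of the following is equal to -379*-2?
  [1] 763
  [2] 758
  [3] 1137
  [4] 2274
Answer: 2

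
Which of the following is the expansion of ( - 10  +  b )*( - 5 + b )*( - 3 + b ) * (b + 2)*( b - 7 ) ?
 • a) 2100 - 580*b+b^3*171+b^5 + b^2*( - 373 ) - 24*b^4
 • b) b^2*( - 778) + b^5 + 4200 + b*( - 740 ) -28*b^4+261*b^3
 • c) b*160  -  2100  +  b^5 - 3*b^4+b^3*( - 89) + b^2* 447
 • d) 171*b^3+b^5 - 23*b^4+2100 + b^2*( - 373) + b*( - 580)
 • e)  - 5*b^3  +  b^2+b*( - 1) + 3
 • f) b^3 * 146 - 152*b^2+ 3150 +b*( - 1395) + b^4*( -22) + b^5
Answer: d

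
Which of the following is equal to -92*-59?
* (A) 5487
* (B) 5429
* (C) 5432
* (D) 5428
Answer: D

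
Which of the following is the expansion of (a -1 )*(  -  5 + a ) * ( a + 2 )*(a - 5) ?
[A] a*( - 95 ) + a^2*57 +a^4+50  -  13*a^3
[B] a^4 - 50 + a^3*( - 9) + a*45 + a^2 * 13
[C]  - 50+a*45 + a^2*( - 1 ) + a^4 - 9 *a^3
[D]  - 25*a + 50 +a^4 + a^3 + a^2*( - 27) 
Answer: B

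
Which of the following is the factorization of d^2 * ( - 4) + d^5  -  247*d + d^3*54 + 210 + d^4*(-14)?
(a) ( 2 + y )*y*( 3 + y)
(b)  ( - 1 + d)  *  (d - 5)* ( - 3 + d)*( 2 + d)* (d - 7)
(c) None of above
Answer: b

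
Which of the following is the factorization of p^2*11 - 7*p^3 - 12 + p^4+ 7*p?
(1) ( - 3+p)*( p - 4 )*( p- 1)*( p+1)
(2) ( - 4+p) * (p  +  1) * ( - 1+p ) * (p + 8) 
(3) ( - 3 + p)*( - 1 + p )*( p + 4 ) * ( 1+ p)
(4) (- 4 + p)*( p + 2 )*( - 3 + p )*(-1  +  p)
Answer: 1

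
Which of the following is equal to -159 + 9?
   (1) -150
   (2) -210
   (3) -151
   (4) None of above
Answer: 1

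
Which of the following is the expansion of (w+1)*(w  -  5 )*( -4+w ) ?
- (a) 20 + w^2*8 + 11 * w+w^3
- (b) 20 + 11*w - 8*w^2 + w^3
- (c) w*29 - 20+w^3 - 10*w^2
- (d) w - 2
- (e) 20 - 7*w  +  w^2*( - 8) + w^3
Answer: b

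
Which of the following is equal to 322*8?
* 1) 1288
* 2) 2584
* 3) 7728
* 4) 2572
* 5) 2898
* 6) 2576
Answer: 6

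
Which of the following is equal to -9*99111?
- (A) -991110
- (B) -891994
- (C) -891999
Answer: C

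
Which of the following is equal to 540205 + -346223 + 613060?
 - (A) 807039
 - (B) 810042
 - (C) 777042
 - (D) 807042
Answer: D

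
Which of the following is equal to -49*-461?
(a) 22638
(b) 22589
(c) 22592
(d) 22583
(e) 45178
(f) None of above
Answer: b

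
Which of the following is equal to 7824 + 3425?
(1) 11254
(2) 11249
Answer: 2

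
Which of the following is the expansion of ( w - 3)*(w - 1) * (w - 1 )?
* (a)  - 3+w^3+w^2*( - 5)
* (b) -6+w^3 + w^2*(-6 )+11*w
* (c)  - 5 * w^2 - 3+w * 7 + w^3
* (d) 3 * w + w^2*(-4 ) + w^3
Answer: c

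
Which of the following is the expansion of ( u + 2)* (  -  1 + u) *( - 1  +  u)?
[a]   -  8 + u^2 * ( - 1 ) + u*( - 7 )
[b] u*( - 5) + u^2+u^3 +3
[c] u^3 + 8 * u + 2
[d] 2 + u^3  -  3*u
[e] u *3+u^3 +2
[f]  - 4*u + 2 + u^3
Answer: d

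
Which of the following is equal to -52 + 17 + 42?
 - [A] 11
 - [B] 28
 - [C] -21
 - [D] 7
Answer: D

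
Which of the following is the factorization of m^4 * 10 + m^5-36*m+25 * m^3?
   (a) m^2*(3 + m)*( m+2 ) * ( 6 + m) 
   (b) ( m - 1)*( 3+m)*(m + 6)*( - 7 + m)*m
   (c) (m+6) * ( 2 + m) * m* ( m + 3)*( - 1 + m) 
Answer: c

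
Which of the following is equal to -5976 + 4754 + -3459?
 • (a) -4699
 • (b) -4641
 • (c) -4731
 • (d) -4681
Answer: d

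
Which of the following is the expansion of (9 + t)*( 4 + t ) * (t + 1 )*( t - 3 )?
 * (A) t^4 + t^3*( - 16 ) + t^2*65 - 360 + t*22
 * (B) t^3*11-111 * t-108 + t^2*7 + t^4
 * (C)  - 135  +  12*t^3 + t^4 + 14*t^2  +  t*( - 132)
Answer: B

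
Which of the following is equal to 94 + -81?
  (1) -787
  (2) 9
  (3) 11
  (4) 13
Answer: 4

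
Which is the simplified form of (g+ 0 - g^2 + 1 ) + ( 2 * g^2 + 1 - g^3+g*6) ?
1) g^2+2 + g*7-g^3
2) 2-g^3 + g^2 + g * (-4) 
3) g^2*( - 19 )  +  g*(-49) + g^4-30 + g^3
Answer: 1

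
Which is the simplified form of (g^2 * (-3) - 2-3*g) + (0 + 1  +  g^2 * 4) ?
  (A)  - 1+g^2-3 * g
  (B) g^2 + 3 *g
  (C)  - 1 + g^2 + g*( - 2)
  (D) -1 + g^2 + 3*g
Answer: A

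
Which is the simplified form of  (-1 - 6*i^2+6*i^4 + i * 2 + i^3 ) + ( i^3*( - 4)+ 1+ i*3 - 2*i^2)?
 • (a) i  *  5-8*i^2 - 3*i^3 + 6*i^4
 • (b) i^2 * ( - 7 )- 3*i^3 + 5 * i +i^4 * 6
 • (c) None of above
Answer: a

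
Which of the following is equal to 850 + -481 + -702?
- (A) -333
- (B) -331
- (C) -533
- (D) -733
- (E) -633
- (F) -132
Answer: A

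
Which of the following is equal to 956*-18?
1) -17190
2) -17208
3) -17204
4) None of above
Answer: 2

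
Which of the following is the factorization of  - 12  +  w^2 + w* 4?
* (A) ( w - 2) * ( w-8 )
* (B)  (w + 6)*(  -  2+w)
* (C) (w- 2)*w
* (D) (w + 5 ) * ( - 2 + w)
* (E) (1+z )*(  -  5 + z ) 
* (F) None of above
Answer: B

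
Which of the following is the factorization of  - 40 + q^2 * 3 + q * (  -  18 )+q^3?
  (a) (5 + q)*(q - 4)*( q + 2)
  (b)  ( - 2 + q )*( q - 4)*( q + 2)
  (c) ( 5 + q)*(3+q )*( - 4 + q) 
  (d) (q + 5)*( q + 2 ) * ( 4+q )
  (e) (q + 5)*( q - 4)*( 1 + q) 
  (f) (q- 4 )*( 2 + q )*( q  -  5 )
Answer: a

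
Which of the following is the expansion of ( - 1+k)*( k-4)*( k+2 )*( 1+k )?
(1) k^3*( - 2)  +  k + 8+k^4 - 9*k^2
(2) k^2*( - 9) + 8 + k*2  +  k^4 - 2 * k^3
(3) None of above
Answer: 2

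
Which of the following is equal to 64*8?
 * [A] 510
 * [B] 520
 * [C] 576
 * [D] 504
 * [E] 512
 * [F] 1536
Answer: E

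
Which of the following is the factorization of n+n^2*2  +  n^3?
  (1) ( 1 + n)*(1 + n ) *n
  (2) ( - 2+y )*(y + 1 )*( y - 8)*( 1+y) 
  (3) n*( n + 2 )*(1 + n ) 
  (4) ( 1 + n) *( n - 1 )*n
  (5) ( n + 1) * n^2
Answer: 1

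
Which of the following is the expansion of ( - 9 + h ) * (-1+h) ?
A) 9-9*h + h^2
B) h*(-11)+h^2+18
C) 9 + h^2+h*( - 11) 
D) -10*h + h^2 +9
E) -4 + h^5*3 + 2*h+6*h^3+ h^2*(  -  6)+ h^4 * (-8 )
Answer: D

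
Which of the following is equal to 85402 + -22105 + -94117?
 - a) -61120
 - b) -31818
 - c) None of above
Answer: c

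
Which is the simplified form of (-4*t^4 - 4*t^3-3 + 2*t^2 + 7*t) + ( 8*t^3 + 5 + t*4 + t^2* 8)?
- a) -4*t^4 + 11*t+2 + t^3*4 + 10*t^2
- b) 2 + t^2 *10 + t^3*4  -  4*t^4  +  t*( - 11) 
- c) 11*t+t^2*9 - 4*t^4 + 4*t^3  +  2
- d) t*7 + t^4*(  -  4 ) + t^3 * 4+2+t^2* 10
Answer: a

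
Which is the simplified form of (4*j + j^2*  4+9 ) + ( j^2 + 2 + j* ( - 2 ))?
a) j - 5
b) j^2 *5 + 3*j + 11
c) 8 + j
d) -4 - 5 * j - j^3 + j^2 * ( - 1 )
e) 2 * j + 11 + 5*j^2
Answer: e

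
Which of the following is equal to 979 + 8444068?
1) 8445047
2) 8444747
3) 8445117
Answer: 1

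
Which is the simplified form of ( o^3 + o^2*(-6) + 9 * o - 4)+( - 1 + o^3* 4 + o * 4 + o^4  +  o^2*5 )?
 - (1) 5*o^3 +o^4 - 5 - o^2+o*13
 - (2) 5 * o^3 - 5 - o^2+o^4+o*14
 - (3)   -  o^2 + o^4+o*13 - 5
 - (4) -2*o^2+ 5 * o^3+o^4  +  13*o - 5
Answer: 1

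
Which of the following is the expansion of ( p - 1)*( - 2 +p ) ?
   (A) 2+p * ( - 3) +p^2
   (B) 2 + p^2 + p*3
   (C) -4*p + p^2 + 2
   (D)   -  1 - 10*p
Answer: A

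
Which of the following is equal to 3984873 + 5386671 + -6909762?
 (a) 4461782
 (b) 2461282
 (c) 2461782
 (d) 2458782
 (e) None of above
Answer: c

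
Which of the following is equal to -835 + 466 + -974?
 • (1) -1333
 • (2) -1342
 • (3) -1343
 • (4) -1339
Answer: 3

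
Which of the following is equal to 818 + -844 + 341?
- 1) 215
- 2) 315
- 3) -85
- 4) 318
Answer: 2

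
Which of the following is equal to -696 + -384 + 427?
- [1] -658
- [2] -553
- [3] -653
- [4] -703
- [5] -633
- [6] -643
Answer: 3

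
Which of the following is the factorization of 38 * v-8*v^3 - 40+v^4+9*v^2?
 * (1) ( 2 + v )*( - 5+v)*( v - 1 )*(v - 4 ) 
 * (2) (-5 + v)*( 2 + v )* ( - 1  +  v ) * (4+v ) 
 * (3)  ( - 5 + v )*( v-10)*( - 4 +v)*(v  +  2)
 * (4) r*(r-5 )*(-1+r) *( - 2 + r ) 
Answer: 1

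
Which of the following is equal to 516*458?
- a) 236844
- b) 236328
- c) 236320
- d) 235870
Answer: b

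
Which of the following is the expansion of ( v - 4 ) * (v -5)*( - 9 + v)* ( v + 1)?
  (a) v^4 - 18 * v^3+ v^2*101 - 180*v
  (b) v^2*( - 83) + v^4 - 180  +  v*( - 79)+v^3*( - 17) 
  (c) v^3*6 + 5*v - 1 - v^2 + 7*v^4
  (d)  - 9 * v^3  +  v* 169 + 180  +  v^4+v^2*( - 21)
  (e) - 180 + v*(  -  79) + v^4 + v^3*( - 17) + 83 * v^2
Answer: e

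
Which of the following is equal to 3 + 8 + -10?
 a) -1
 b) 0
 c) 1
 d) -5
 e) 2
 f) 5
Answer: c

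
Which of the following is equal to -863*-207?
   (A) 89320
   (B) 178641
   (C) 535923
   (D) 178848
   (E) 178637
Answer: B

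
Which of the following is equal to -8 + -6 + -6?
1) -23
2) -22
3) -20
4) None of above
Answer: 3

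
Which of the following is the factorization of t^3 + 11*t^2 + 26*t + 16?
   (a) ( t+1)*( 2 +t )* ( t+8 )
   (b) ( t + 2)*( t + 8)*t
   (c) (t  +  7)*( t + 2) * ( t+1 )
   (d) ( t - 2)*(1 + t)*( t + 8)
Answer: a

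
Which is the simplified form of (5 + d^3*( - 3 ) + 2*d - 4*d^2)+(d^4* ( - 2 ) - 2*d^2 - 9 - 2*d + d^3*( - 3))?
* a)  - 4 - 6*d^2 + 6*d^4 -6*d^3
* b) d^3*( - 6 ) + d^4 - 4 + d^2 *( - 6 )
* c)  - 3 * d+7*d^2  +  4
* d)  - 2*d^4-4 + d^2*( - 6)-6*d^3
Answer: d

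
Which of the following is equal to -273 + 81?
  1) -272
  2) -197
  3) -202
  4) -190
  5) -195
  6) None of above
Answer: 6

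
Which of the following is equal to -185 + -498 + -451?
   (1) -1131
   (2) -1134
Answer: 2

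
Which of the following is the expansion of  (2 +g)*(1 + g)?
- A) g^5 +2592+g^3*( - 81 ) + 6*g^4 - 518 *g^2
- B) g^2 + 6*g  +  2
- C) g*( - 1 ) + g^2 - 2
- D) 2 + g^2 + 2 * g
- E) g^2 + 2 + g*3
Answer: E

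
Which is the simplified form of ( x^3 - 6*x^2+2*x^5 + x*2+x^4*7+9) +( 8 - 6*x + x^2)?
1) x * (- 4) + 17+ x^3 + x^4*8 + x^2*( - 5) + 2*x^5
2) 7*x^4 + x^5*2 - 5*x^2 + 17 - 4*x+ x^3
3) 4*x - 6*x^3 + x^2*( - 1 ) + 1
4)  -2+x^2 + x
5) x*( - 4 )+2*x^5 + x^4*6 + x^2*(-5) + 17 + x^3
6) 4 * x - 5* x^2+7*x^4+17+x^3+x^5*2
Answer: 2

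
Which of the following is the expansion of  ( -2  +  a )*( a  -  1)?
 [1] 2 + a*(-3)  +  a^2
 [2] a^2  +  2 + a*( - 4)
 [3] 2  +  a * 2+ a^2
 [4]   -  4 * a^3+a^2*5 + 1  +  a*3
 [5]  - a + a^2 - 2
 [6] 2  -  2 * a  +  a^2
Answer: 1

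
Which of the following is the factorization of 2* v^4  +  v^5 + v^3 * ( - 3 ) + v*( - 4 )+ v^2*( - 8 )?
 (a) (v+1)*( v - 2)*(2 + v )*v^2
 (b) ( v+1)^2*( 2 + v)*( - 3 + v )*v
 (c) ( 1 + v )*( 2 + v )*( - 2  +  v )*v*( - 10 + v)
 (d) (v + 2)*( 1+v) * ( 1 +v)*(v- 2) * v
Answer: d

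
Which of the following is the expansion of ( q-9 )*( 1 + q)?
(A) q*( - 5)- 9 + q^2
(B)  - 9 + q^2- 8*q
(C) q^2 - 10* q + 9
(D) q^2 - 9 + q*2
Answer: B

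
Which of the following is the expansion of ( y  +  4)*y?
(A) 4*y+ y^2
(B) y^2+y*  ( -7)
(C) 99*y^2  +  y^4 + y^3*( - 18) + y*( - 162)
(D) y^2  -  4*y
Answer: A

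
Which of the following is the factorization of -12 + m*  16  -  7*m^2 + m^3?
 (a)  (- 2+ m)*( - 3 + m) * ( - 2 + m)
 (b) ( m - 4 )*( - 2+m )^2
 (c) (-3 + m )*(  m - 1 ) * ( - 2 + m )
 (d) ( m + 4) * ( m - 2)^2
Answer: a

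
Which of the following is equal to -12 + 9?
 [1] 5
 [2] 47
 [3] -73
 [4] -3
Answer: 4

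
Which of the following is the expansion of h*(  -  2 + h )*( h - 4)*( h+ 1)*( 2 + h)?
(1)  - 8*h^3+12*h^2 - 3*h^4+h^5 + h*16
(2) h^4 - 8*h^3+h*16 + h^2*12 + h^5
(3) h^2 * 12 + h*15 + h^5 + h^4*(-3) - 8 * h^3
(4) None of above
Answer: 1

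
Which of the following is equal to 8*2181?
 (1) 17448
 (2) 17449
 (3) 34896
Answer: 1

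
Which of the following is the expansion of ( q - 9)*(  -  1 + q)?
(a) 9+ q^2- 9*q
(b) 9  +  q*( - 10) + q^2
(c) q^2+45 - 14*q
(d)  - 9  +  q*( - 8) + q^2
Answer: b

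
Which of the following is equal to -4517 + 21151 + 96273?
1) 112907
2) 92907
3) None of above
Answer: 1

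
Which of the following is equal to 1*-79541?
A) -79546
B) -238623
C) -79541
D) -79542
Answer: C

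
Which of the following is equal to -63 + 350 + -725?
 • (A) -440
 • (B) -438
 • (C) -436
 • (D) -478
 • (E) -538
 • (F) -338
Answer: B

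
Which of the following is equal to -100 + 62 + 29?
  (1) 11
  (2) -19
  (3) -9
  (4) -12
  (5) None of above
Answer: 3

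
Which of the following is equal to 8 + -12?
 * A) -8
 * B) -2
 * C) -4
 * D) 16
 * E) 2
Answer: C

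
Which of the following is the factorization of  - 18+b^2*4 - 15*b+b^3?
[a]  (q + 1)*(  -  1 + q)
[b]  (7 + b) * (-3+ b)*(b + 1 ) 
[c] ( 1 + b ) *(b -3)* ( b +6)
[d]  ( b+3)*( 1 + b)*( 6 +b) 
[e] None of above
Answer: c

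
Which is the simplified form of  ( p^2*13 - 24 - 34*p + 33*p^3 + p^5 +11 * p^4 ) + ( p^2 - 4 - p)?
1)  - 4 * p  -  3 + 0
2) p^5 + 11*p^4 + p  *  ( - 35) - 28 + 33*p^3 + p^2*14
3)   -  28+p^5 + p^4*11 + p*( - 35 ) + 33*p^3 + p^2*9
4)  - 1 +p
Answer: 2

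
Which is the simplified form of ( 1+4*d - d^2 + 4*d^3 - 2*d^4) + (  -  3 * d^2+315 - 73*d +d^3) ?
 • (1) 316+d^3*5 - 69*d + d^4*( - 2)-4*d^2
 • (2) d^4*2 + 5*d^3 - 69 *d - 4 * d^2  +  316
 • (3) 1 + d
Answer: 1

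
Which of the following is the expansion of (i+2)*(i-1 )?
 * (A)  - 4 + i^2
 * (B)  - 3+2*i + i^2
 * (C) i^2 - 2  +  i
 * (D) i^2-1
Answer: C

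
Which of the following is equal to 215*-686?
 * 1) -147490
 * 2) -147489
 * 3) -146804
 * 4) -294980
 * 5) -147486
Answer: 1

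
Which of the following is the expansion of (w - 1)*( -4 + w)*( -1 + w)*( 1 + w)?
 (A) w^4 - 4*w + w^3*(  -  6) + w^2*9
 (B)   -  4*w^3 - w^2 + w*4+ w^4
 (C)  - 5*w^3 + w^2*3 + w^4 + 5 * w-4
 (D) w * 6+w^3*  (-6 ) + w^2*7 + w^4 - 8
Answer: C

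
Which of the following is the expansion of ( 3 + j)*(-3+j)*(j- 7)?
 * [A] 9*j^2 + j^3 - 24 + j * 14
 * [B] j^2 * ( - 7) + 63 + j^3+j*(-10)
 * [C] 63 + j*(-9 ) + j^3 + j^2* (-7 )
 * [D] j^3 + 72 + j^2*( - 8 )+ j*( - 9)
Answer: C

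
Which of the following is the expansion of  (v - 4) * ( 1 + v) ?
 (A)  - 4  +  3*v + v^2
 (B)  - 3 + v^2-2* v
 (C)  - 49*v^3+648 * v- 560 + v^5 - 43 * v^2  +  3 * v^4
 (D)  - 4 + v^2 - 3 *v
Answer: D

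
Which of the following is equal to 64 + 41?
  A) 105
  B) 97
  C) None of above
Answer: A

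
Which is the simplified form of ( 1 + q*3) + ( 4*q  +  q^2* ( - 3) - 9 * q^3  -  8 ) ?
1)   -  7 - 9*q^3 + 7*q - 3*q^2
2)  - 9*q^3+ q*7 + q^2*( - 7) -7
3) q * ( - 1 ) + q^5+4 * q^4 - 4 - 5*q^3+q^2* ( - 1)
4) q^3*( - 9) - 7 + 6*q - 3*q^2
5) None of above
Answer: 1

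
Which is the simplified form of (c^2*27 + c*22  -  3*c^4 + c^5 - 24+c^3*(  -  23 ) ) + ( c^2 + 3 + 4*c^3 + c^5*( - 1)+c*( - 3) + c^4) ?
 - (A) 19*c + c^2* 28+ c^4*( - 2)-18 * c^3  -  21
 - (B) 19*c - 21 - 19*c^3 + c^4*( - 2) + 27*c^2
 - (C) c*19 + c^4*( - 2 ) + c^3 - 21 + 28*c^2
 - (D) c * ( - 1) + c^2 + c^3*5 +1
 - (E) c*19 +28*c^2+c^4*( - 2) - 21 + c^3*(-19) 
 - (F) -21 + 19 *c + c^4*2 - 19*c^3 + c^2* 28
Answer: E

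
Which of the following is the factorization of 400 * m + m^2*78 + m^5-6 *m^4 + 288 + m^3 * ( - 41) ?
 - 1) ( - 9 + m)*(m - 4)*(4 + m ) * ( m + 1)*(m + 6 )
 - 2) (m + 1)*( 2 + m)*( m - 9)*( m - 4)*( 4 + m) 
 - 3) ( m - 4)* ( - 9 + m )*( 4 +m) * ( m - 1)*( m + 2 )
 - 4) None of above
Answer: 2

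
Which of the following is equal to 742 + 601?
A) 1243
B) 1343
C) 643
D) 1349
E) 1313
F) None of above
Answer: B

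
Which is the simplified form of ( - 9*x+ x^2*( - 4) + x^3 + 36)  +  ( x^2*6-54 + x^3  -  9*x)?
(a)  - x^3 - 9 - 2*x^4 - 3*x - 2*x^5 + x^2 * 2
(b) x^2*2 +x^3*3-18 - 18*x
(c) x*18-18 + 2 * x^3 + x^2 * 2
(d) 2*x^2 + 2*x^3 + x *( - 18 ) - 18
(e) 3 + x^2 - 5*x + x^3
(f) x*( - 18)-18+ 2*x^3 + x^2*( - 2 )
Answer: d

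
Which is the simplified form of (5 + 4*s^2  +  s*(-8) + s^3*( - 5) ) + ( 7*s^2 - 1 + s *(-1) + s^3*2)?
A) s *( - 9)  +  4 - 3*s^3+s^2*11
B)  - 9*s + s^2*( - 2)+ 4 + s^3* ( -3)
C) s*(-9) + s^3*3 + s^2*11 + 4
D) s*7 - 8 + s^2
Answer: A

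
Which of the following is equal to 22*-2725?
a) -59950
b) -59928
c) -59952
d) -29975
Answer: a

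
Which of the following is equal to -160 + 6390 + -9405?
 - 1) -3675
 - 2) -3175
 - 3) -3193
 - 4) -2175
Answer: 2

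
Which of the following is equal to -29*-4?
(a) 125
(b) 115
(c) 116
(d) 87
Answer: c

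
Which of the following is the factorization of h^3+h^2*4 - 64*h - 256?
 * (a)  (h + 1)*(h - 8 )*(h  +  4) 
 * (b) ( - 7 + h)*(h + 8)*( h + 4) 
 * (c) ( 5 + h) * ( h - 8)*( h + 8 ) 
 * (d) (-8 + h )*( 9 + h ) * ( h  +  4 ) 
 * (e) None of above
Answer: e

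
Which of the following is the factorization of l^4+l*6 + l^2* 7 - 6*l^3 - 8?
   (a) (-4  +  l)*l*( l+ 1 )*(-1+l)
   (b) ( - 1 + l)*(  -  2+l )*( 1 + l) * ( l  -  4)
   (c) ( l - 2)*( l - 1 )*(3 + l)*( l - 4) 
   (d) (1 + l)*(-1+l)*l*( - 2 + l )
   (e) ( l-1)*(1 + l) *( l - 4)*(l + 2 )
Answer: b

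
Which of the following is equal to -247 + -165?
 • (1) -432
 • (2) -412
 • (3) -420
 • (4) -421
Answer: 2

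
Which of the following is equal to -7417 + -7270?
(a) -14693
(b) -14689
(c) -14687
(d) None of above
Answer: c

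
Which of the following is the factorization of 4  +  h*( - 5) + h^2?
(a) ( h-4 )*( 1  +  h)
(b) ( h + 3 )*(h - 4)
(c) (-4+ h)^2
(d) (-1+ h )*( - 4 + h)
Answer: d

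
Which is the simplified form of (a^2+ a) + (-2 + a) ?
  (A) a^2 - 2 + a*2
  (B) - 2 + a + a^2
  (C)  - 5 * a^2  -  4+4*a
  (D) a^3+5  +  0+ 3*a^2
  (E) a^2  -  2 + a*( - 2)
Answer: A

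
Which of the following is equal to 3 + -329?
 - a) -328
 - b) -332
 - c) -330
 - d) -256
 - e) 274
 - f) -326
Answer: f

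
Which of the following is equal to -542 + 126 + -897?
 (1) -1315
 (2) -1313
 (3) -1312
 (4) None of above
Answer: 2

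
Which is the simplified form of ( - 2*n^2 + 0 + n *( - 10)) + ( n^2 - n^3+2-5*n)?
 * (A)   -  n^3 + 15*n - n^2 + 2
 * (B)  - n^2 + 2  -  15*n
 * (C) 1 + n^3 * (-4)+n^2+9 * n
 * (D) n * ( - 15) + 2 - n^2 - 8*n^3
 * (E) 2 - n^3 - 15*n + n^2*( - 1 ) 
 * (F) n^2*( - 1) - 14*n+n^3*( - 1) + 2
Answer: E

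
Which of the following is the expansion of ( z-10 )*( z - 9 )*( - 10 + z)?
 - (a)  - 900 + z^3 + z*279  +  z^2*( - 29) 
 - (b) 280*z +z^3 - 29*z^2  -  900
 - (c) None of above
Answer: b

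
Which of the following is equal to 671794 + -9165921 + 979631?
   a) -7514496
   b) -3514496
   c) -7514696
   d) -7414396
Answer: a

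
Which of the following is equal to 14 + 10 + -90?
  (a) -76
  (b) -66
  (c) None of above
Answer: b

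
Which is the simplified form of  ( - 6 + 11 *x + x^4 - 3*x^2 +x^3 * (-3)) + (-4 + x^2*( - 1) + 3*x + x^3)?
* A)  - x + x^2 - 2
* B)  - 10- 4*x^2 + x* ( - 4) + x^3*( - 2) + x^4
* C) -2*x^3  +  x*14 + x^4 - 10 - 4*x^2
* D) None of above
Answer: C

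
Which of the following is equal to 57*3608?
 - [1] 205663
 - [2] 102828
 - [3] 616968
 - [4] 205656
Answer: 4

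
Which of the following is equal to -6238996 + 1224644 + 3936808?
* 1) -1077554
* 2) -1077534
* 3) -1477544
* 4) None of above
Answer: 4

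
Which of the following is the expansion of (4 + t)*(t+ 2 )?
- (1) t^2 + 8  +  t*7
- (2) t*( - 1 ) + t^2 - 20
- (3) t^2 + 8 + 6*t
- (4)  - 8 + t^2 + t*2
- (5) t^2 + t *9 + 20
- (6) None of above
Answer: 3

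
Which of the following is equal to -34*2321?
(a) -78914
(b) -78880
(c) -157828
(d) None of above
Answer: a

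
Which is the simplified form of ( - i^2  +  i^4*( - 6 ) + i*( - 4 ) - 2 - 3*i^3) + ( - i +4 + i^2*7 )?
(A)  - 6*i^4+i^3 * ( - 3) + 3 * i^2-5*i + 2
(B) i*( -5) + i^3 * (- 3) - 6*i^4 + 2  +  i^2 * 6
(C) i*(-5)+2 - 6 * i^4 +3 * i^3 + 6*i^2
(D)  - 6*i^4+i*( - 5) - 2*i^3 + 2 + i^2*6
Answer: B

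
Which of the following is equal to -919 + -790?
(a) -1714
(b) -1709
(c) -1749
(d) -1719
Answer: b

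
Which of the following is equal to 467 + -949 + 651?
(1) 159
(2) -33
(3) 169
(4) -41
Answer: 3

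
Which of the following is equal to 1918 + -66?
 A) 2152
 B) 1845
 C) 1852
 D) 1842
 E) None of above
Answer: C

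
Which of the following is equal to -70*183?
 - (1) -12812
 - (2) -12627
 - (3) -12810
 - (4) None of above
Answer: 3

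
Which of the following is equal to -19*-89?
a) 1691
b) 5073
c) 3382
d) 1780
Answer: a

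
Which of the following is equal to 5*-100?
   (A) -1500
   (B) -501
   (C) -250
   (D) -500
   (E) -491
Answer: D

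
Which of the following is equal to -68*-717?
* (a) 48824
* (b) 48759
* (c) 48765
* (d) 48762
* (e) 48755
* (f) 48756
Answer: f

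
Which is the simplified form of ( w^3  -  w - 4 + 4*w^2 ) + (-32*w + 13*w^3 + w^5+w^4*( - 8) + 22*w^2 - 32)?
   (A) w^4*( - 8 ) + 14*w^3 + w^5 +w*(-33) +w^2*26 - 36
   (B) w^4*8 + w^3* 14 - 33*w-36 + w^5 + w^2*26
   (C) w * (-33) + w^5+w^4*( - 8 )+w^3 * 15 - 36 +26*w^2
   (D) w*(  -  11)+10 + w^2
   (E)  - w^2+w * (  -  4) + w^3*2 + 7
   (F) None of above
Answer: A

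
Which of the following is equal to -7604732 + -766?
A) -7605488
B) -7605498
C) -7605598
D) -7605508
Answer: B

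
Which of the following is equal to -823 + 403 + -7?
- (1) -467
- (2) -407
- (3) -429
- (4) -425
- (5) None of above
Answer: 5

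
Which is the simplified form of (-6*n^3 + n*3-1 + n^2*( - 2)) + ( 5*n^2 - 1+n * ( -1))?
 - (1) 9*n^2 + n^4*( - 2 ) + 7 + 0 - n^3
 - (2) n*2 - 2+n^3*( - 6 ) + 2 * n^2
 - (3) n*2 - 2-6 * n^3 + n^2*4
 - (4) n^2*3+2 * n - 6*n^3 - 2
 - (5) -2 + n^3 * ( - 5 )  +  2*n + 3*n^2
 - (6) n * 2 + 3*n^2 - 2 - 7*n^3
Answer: 4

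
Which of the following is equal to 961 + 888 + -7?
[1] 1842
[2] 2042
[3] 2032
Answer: 1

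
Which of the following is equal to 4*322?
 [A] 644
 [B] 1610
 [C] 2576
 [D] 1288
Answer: D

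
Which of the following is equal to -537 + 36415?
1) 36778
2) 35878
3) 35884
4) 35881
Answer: 2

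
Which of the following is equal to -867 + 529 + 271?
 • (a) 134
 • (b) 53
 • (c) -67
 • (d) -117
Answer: c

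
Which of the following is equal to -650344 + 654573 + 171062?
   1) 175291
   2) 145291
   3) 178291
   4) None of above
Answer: 1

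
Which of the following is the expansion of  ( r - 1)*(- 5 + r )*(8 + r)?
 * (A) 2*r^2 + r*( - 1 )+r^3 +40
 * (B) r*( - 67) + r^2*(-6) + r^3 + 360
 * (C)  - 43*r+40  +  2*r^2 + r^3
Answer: C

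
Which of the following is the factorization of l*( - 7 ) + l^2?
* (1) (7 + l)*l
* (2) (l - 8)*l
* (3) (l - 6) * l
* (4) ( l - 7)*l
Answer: 4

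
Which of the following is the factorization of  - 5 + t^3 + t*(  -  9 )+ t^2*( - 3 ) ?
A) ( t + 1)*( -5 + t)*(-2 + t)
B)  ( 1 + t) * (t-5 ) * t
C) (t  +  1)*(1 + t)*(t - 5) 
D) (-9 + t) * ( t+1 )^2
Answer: C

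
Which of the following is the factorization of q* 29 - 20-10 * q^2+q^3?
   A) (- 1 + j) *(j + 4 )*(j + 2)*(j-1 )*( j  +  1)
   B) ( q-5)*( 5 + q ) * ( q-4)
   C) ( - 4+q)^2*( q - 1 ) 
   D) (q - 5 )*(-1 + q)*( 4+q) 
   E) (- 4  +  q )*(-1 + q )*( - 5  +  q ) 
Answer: E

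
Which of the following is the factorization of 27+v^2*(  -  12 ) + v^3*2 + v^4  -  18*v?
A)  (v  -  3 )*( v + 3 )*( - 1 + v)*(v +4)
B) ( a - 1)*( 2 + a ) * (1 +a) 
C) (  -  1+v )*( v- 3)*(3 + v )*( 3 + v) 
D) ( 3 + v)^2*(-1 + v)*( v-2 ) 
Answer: C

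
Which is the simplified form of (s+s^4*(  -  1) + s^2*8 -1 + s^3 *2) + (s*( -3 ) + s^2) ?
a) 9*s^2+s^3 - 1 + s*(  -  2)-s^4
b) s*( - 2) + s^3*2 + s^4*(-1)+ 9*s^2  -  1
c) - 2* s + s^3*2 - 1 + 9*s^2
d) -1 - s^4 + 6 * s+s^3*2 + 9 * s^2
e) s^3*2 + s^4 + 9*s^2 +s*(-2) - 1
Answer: b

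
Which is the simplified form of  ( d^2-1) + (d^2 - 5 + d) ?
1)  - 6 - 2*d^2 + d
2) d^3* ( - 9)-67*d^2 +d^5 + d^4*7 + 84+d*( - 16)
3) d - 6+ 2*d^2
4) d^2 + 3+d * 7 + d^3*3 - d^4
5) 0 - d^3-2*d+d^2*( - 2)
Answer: 3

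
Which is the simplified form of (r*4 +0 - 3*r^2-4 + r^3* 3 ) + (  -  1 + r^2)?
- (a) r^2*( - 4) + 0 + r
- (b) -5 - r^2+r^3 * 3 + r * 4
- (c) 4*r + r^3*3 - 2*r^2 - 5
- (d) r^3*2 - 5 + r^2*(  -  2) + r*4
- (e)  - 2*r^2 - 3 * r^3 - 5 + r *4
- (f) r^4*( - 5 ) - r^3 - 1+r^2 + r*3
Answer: c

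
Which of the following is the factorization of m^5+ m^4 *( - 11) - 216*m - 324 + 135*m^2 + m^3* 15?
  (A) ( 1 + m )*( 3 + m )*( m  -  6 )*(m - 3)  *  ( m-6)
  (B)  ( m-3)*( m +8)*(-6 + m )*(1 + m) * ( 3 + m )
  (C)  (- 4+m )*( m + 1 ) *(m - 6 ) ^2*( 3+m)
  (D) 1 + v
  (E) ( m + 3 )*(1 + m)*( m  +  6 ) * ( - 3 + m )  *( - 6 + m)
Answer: A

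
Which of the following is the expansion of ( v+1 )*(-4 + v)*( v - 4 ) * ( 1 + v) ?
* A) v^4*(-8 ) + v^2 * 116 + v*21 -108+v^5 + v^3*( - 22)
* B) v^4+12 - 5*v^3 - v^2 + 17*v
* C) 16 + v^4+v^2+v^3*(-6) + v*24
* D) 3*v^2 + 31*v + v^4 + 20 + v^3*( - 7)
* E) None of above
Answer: C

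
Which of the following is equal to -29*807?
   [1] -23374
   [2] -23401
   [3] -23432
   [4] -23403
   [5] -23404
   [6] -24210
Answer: 4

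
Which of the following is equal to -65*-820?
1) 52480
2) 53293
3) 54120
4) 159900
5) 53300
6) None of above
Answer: 5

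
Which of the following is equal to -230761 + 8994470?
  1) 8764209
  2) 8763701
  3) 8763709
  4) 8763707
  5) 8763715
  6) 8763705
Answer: 3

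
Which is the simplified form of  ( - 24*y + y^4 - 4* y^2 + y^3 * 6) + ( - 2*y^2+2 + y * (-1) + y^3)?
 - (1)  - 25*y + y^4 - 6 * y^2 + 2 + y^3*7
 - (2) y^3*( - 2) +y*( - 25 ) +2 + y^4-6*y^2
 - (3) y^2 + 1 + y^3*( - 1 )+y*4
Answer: 1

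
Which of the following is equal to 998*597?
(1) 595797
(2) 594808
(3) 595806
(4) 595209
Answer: 3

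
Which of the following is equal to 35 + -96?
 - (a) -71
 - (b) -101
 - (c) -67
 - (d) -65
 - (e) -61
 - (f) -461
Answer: e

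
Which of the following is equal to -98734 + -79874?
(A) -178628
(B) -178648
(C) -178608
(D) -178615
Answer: C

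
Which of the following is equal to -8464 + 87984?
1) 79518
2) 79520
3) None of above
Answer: 2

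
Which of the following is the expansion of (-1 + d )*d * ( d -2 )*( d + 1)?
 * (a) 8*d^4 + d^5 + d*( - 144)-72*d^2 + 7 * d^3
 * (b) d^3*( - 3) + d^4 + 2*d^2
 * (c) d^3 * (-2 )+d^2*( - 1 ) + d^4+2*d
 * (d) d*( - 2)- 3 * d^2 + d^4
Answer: c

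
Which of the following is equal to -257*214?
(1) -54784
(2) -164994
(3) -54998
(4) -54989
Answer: 3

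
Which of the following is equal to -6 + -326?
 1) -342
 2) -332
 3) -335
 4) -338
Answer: 2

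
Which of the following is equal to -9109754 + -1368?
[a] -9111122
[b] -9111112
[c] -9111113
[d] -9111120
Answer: a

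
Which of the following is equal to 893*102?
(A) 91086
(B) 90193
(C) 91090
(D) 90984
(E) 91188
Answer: A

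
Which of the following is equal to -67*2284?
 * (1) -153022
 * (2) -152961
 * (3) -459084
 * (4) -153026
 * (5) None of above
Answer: 5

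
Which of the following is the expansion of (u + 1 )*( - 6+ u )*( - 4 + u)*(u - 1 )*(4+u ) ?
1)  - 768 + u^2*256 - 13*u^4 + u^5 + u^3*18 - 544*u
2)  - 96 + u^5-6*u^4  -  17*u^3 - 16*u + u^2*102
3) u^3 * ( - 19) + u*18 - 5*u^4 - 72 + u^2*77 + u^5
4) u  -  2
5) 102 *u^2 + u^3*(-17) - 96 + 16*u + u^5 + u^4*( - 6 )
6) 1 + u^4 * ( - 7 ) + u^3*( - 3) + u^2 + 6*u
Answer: 5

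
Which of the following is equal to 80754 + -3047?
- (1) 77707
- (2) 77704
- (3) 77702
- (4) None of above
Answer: 1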